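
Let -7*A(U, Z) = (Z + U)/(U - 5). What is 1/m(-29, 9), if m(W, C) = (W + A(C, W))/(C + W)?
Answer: 70/99 ≈ 0.70707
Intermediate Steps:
A(U, Z) = -(U + Z)/(7*(-5 + U)) (A(U, Z) = -(Z + U)/(7*(U - 5)) = -(U + Z)/(7*(-5 + U)))
m(W, C) = (W + (-C - W)/(7*(-5 + C)))/(C + W)
1/m(-29, 9) = 1/((-1*9 - 1*(-29) + 7*(-29)*(-5 + 9))/(7*(-5 + 9)*(9 - 29))) = 1/((⅐)*(-9 + 29 + 7*(-29)*4)/(4*(-20))) = 1/((⅐)*(¼)*(-1/20)*(-9 + 29 - 812)) = 1/((⅐)*(¼)*(-1/20)*(-792)) = 1/(99/70) = 70/99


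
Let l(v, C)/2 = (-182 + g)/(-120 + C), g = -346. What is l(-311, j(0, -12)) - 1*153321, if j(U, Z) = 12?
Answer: -1379801/9 ≈ -1.5331e+5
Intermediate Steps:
l(v, C) = -1056/(-120 + C) (l(v, C) = 2*((-182 - 346)/(-120 + C)) = 2*(-528/(-120 + C)) = -1056/(-120 + C))
l(-311, j(0, -12)) - 1*153321 = -1056/(-120 + 12) - 1*153321 = -1056/(-108) - 153321 = -1056*(-1/108) - 153321 = 88/9 - 153321 = -1379801/9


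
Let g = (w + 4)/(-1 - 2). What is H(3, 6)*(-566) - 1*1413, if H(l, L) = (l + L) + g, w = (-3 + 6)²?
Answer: -12163/3 ≈ -4054.3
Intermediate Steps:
w = 9 (w = 3² = 9)
g = -13/3 (g = (9 + 4)/(-1 - 2) = 13/(-3) = 13*(-⅓) = -13/3 ≈ -4.3333)
H(l, L) = -13/3 + L + l (H(l, L) = (l + L) - 13/3 = (L + l) - 13/3 = -13/3 + L + l)
H(3, 6)*(-566) - 1*1413 = (-13/3 + 6 + 3)*(-566) - 1*1413 = (14/3)*(-566) - 1413 = -7924/3 - 1413 = -12163/3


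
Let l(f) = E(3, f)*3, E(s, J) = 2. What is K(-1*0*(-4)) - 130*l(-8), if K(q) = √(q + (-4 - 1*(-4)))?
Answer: -780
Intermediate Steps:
K(q) = √q (K(q) = √(q + (-4 + 4)) = √(q + 0) = √q)
l(f) = 6 (l(f) = 2*3 = 6)
K(-1*0*(-4)) - 130*l(-8) = √(-1*0*(-4)) - 130*6 = √(0*(-4)) - 780 = √0 - 780 = 0 - 780 = -780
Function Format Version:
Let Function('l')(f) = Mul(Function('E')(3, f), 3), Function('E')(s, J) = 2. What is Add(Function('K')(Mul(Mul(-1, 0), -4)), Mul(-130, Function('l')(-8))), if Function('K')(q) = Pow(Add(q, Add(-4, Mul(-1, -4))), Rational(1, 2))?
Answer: -780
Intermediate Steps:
Function('K')(q) = Pow(q, Rational(1, 2)) (Function('K')(q) = Pow(Add(q, Add(-4, 4)), Rational(1, 2)) = Pow(Add(q, 0), Rational(1, 2)) = Pow(q, Rational(1, 2)))
Function('l')(f) = 6 (Function('l')(f) = Mul(2, 3) = 6)
Add(Function('K')(Mul(Mul(-1, 0), -4)), Mul(-130, Function('l')(-8))) = Add(Pow(Mul(Mul(-1, 0), -4), Rational(1, 2)), Mul(-130, 6)) = Add(Pow(Mul(0, -4), Rational(1, 2)), -780) = Add(Pow(0, Rational(1, 2)), -780) = Add(0, -780) = -780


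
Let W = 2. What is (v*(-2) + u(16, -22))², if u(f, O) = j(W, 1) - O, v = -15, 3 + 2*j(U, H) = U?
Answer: 10609/4 ≈ 2652.3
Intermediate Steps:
j(U, H) = -3/2 + U/2
u(f, O) = -½ - O (u(f, O) = (-3/2 + (½)*2) - O = (-3/2 + 1) - O = -½ - O)
(v*(-2) + u(16, -22))² = (-15*(-2) + (-½ - 1*(-22)))² = (30 + (-½ + 22))² = (30 + 43/2)² = (103/2)² = 10609/4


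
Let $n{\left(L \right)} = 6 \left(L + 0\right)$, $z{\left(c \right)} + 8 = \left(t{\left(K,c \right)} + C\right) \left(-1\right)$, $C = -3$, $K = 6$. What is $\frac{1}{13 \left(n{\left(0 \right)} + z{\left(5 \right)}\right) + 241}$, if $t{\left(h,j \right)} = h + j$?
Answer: $\frac{1}{33} \approx 0.030303$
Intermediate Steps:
$z{\left(c \right)} = -11 - c$ ($z{\left(c \right)} = -8 + \left(\left(6 + c\right) - 3\right) \left(-1\right) = -8 + \left(3 + c\right) \left(-1\right) = -8 - \left(3 + c\right) = -11 - c$)
$n{\left(L \right)} = 6 L$
$\frac{1}{13 \left(n{\left(0 \right)} + z{\left(5 \right)}\right) + 241} = \frac{1}{13 \left(6 \cdot 0 - 16\right) + 241} = \frac{1}{13 \left(0 - 16\right) + 241} = \frac{1}{13 \left(-16\right) + 241} = \frac{1}{-208 + 241} = \frac{1}{33}$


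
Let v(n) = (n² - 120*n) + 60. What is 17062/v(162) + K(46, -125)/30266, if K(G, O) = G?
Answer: 129178559/51936456 ≈ 2.4872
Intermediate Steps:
v(n) = 60 + n² - 120*n
17062/v(162) + K(46, -125)/30266 = 17062/(60 + 162² - 120*162) + 46/30266 = 17062/(60 + 26244 - 19440) + 46*(1/30266) = 17062/6864 + 23/15133 = 17062*(1/6864) + 23/15133 = 8531/3432 + 23/15133 = 129178559/51936456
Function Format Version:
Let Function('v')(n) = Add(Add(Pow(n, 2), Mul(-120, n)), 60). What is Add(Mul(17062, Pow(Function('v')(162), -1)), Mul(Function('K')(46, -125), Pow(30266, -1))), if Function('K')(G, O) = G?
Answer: Rational(129178559, 51936456) ≈ 2.4872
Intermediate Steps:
Function('v')(n) = Add(60, Pow(n, 2), Mul(-120, n))
Add(Mul(17062, Pow(Function('v')(162), -1)), Mul(Function('K')(46, -125), Pow(30266, -1))) = Add(Mul(17062, Pow(Add(60, Pow(162, 2), Mul(-120, 162)), -1)), Mul(46, Pow(30266, -1))) = Add(Mul(17062, Pow(Add(60, 26244, -19440), -1)), Mul(46, Rational(1, 30266))) = Add(Mul(17062, Pow(6864, -1)), Rational(23, 15133)) = Add(Mul(17062, Rational(1, 6864)), Rational(23, 15133)) = Add(Rational(8531, 3432), Rational(23, 15133)) = Rational(129178559, 51936456)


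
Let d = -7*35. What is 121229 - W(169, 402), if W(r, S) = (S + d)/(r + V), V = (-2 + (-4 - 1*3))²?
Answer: 30307093/250 ≈ 1.2123e+5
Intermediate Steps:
d = -245
V = 81 (V = (-2 + (-4 - 3))² = (-2 - 7)² = (-9)² = 81)
W(r, S) = (-245 + S)/(81 + r) (W(r, S) = (S - 245)/(r + 81) = (-245 + S)/(81 + r))
121229 - W(169, 402) = 121229 - (-245 + 402)/(81 + 169) = 121229 - 157/250 = 30307093/250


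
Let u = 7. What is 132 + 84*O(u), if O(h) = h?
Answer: 720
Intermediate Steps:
132 + 84*O(u) = 132 + 84*7 = 132 + 588 = 720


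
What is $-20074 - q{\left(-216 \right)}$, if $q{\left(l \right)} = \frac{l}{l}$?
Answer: $-20075$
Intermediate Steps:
$q{\left(l \right)} = 1$
$-20074 - q{\left(-216 \right)} = -20074 - 1 = -20075$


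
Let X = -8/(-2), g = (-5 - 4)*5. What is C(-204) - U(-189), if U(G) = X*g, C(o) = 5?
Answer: 185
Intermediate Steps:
g = -45 (g = -9*5 = -45)
X = 4 (X = -8*(-½) = 4)
U(G) = -180 (U(G) = 4*(-45) = -180)
C(-204) - U(-189) = 5 - 1*(-180) = 5 + 180 = 185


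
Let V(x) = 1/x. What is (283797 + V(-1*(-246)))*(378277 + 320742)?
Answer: 48801356504197/246 ≈ 1.9838e+11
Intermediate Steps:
(283797 + V(-1*(-246)))*(378277 + 320742) = (283797 + 1/(-1*(-246)))*(378277 + 320742) = (283797 + 1/246)*699019 = (69814063/246)*699019 = 48801356504197/246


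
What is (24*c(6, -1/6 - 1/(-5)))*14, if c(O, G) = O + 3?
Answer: 3024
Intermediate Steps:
c(O, G) = 3 + O
(24*c(6, -1/6 - 1/(-5)))*14 = (24*(3 + 6))*14 = (24*9)*14 = 216*14 = 3024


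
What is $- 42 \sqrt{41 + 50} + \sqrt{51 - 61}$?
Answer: $- 42 \sqrt{91} + i \sqrt{10} \approx -400.65 + 3.1623 i$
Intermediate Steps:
$- 42 \sqrt{41 + 50} + \sqrt{51 - 61} = - 42 \sqrt{91} + \sqrt{-10} = - 42 \sqrt{91} + i \sqrt{10}$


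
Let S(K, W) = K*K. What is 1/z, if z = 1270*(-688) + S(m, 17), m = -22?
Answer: -1/873276 ≈ -1.1451e-6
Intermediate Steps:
S(K, W) = K**2
z = -873276 (z = 1270*(-688) + (-22)**2 = -873760 + 484 = -873276)
1/z = 1/(-873276) = -1/873276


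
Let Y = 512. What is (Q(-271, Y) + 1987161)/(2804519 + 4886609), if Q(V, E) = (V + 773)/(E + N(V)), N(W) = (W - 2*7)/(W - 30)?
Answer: 306811848019/1187487089816 ≈ 0.25837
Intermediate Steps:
N(W) = (-14 + W)/(-30 + W) (N(W) = (W - 14)/(-30 + W) = (-14 + W)/(-30 + W))
Q(V, E) = (773 + V)/(E + (-14 + V)/(-30 + V)) (Q(V, E) = (V + 773)/(E + (-14 + V)/(-30 + V)) = (773 + V)/(E + (-14 + V)/(-30 + V)))
(Q(-271, Y) + 1987161)/(2804519 + 4886609) = ((-30 - 271)*(773 - 271)/(-14 - 271 + 512*(-30 - 271)) + 1987161)/(2804519 + 4886609) = (-301*502/(-14 - 271 + 512*(-301)) + 1987161)/7691128 = (-301*502/(-14 - 271 - 154112) + 1987161)*(1/7691128) = (-301*502/(-154397) + 1987161)*(1/7691128) = (-1/154397*(-301)*502 + 1987161)*(1/7691128) = (151102/154397 + 1987161)*(1/7691128) = (306811848019/154397)*(1/7691128) = 306811848019/1187487089816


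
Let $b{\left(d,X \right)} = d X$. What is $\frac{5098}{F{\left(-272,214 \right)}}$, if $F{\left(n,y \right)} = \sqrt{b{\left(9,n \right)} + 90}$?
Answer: $- \frac{2549 i \sqrt{262}}{393} \approx - 104.99 i$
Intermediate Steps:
$b{\left(d,X \right)} = X d$
$F{\left(n,y \right)} = \sqrt{90 + 9 n}$ ($F{\left(n,y \right)} = \sqrt{n 9 + 90} = \sqrt{9 n + 90} = \sqrt{90 + 9 n}$)
$\frac{5098}{F{\left(-272,214 \right)}} = \frac{5098}{3 \sqrt{10 - 272}} = \frac{5098}{3 \sqrt{-262}} = \frac{5098}{3 i \sqrt{262}} = 5098 \left(- \frac{i \sqrt{262}}{786}\right) = - \frac{2549 i \sqrt{262}}{393}$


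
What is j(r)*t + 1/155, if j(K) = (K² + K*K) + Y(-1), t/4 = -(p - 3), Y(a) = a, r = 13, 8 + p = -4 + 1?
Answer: 2925161/155 ≈ 18872.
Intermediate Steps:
p = -11 (p = -8 + (-4 + 1) = -8 - 3 = -11)
t = 56 (t = 4*(-(-11 - 3)) = 4*(-1*(-14)) = 4*14 = 56)
j(K) = -1 + 2*K² (j(K) = (K² + K*K) - 1 = (K² + K²) - 1 = 2*K² - 1 = -1 + 2*K²)
j(r)*t + 1/155 = (-1 + 2*13²)*56 + 1/155 = (-1 + 2*169)*56 + 1/155 = (-1 + 338)*56 + 1/155 = 337*56 + 1/155 = 18872 + 1/155 = 2925161/155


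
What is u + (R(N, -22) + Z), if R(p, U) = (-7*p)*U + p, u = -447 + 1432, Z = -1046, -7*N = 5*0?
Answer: -61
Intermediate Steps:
N = 0 (N = -5*0/7 = -⅐*0 = 0)
u = 985
R(p, U) = p - 7*U*p (R(p, U) = -7*U*p + p = p - 7*U*p)
u + (R(N, -22) + Z) = 985 + (0*(1 - 7*(-22)) - 1046) = 985 + (0*(1 + 154) - 1046) = 985 + (0*155 - 1046) = 985 + (0 - 1046) = 985 - 1046 = -61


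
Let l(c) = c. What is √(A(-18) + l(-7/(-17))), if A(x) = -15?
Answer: 2*I*√1054/17 ≈ 3.8195*I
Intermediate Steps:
√(A(-18) + l(-7/(-17))) = √(-15 - 7/(-17)) = √(-15 - 7*(-1/17)) = √(-15 + 7/17) = √(-248/17) = 2*I*√1054/17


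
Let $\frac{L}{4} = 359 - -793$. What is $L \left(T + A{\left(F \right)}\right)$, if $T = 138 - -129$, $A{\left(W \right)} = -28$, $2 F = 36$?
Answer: $1101312$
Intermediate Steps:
$F = 18$ ($F = \frac{1}{2} \cdot 36 = 18$)
$L = 4608$ ($L = 4 \left(359 - -793\right) = 4 \left(359 + 793\right) = 4 \cdot 1152 = 4608$)
$T = 267$ ($T = 138 + 129 = 267$)
$L \left(T + A{\left(F \right)}\right) = 4608 \left(267 - 28\right) = 4608 \cdot 239 = 1101312$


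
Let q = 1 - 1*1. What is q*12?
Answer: 0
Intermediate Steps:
q = 0 (q = 1 - 1 = 0)
q*12 = 0*12 = 0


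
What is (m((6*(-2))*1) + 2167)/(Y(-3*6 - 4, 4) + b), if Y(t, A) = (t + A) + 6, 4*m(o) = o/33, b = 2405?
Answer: 23836/26323 ≈ 0.90552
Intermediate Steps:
m(o) = o/132 (m(o) = (o/33)/4 = o/132)
Y(t, A) = 6 + A + t (Y(t, A) = (A + t) + 6 = 6 + A + t)
(m((6*(-2))*1) + 2167)/(Y(-3*6 - 4, 4) + b) = (((6*(-2))*1)/132 + 2167)/((6 + 4 + (-3*6 - 4)) + 2405) = ((-12*1)/132 + 2167)/((6 + 4 + (-18 - 4)) + 2405) = ((1/132)*(-12) + 2167)/((6 + 4 - 22) + 2405) = (-1/11 + 2167)/(-12 + 2405) = (23836/11)/2393 = (23836/11)*(1/2393) = 23836/26323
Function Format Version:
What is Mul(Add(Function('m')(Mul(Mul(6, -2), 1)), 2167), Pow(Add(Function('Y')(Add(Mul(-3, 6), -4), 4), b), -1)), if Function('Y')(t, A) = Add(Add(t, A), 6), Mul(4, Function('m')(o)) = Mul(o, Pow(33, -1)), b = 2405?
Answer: Rational(23836, 26323) ≈ 0.90552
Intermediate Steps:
Function('m')(o) = Mul(Rational(1, 132), o) (Function('m')(o) = Mul(Rational(1, 4), Mul(o, Pow(33, -1))) = Mul(Rational(1, 4), Mul(o, Rational(1, 33))) = Mul(Rational(1, 4), Mul(Rational(1, 33), o)) = Mul(Rational(1, 132), o))
Function('Y')(t, A) = Add(6, A, t) (Function('Y')(t, A) = Add(Add(A, t), 6) = Add(6, A, t))
Mul(Add(Function('m')(Mul(Mul(6, -2), 1)), 2167), Pow(Add(Function('Y')(Add(Mul(-3, 6), -4), 4), b), -1)) = Mul(Add(Mul(Rational(1, 132), Mul(Mul(6, -2), 1)), 2167), Pow(Add(Add(6, 4, Add(Mul(-3, 6), -4)), 2405), -1)) = Mul(Add(Mul(Rational(1, 132), Mul(-12, 1)), 2167), Pow(Add(Add(6, 4, Add(-18, -4)), 2405), -1)) = Mul(Add(Mul(Rational(1, 132), -12), 2167), Pow(Add(Add(6, 4, -22), 2405), -1)) = Mul(Add(Rational(-1, 11), 2167), Pow(Add(-12, 2405), -1)) = Mul(Rational(23836, 11), Pow(2393, -1)) = Mul(Rational(23836, 11), Rational(1, 2393)) = Rational(23836, 26323)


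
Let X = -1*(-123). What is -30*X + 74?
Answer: -3616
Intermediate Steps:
X = 123
-30*X + 74 = -30*123 + 74 = -3690 + 74 = -3616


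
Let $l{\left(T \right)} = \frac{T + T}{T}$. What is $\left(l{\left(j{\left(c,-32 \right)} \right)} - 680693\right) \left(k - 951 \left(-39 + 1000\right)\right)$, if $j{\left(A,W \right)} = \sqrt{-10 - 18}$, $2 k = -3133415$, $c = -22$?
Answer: $\frac{3377069374767}{2} \approx 1.6885 \cdot 10^{12}$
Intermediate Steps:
$k = - \frac{3133415}{2}$ ($k = \frac{1}{2} \left(-3133415\right) = - \frac{3133415}{2} \approx -1.5667 \cdot 10^{6}$)
$j{\left(A,W \right)} = 2 i \sqrt{7}$ ($j{\left(A,W \right)} = \sqrt{-28} = 2 i \sqrt{7}$)
$l{\left(T \right)} = 2$ ($l{\left(T \right)} = \frac{2 T}{T} = 2$)
$\left(l{\left(j{\left(c,-32 \right)} \right)} - 680693\right) \left(k - 951 \left(-39 + 1000\right)\right) = \left(2 - 680693\right) \left(- \frac{3133415}{2} - 951 \left(-39 + 1000\right)\right) = - 680691 \left(- \frac{3133415}{2} - 913911\right) = \left(-680691\right) \left(- \frac{4961237}{2}\right) = \frac{3377069374767}{2}$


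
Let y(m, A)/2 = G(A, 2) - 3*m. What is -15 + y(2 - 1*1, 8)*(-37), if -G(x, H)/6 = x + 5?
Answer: 5979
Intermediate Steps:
G(x, H) = -30 - 6*x (G(x, H) = -6*(x + 5) = -6*(5 + x) = -30 - 6*x)
y(m, A) = -60 - 12*A - 6*m (y(m, A) = 2*((-30 - 6*A) - 3*m) = 2*(-30 - 6*A - 3*m) = -60 - 12*A - 6*m)
-15 + y(2 - 1*1, 8)*(-37) = -15 + (-60 - 12*8 - 6*(2 - 1*1))*(-37) = -15 + (-60 - 96 - 6*(2 - 1))*(-37) = -15 + (-60 - 96 - 6*1)*(-37) = -15 + (-60 - 96 - 6)*(-37) = -15 - 162*(-37) = -15 + 5994 = 5979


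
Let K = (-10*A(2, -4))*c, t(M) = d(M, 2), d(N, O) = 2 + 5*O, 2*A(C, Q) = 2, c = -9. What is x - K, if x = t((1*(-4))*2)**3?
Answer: 1638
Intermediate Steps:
A(C, Q) = 1 (A(C, Q) = (1/2)*2 = 1)
t(M) = 12 (t(M) = 2 + 5*2 = 2 + 10 = 12)
K = 90 (K = -10*1*(-9) = -10*(-9) = 90)
x = 1728 (x = 12**3 = 1728)
x - K = 1728 - 1*90 = 1728 - 90 = 1638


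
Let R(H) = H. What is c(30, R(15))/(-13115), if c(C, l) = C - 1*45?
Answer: 3/2623 ≈ 0.0011437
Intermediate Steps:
c(C, l) = -45 + C (c(C, l) = C - 45 = -45 + C)
c(30, R(15))/(-13115) = (-45 + 30)/(-13115) = -15*(-1/13115) = 3/2623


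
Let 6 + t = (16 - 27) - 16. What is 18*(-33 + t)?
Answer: -1188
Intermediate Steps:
t = -33 (t = -6 + ((16 - 27) - 16) = -6 + (-11 - 16) = -6 - 27 = -33)
18*(-33 + t) = 18*(-33 - 33) = 18*(-66) = -1188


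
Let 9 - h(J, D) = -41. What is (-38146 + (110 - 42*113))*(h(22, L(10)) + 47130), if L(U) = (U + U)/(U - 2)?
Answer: -2018454760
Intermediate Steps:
L(U) = 2*U/(-2 + U) (L(U) = (2*U)/(-2 + U) = 2*U/(-2 + U))
h(J, D) = 50 (h(J, D) = 9 - 1*(-41) = 9 + 41 = 50)
(-38146 + (110 - 42*113))*(h(22, L(10)) + 47130) = (-38146 + (110 - 42*113))*(50 + 47130) = (-38146 + (110 - 4746))*47180 = (-38146 - 4636)*47180 = -42782*47180 = -2018454760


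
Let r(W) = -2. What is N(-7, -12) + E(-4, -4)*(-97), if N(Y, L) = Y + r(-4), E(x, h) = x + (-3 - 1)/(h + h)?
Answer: 661/2 ≈ 330.50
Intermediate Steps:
E(x, h) = x - 2/h (E(x, h) = x - 4*1/(2*h) = x - 2/h)
N(Y, L) = -2 + Y (N(Y, L) = Y - 2 = -2 + Y)
N(-7, -12) + E(-4, -4)*(-97) = (-2 - 7) + (-4 - 2/(-4))*(-97) = -9 + (-4 - 2*(-¼))*(-97) = -9 + (-4 + ½)*(-97) = -9 - 7/2*(-97) = -9 + 679/2 = 661/2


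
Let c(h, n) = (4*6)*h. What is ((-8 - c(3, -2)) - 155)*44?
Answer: -10340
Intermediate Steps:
c(h, n) = 24*h
((-8 - c(3, -2)) - 155)*44 = ((-8 - 24*3) - 155)*44 = ((-8 - 1*72) - 155)*44 = ((-8 - 72) - 155)*44 = (-80 - 155)*44 = -235*44 = -10340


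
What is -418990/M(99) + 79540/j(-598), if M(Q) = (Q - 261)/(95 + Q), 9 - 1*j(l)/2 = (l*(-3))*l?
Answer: 14533875496000/28966167 ≈ 5.0175e+5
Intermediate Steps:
j(l) = 18 + 6*l² (j(l) = 18 - 2*l*(-3)*l = 18 - 2*(-3*l)*l = 18 - (-6)*l² = 18 + 6*l²)
M(Q) = (-261 + Q)/(95 + Q)
-418990/M(99) + 79540/j(-598) = -418990*(95 + 99)/(-261 + 99) + 79540/(18 + 6*(-598)²) = -418990/(-162/194) + 79540/(18 + 6*357604) = -418990/((1/194)*(-162)) + 79540/(18 + 2145624) = -418990/(-81/97) + 79540/2145642 = -418990*(-97/81) + 79540*(1/2145642) = 40642030/81 + 39770/1072821 = 14533875496000/28966167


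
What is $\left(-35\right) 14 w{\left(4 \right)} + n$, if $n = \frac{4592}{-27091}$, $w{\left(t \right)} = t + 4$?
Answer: $- \frac{106201312}{27091} \approx -3920.2$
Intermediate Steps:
$w{\left(t \right)} = 4 + t$
$n = - \frac{4592}{27091}$ ($n = 4592 \left(- \frac{1}{27091}\right) = - \frac{4592}{27091} \approx -0.1695$)
$\left(-35\right) 14 w{\left(4 \right)} + n = \left(-35\right) 14 \left(4 + 4\right) - \frac{4592}{27091} = \left(-490\right) 8 - \frac{4592}{27091} = -3920 - \frac{4592}{27091} = - \frac{106201312}{27091}$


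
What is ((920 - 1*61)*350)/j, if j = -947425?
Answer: -12026/37897 ≈ -0.31733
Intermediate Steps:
((920 - 1*61)*350)/j = ((920 - 1*61)*350)/(-947425) = ((920 - 61)*350)*(-1/947425) = (859*350)*(-1/947425) = 300650*(-1/947425) = -12026/37897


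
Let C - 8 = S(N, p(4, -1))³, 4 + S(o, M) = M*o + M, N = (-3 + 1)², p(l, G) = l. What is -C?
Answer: -4104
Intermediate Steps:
N = 4 (N = (-2)² = 4)
S(o, M) = -4 + M + M*o (S(o, M) = -4 + (M*o + M) = -4 + (M + M*o) = -4 + M + M*o)
C = 4104 (C = 8 + (-4 + 4 + 4*4)³ = 8 + (-4 + 4 + 16)³ = 8 + 16³ = 8 + 4096 = 4104)
-C = -1*4104 = -4104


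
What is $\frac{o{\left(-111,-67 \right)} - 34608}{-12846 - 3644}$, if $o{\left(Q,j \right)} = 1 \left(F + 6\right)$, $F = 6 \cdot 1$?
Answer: $\frac{17298}{8245} \approx 2.098$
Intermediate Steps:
$F = 6$
$o{\left(Q,j \right)} = 12$ ($o{\left(Q,j \right)} = 1 \left(6 + 6\right) = 1 \cdot 12 = 12$)
$\frac{o{\left(-111,-67 \right)} - 34608}{-12846 - 3644} = \frac{12 - 34608}{-12846 - 3644} = - \frac{34596}{-16490} = \left(-34596\right) \left(- \frac{1}{16490}\right) = \frac{17298}{8245}$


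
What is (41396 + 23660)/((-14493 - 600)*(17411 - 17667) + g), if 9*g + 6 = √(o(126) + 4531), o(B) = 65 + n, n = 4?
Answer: 5090117960016/302312393958539 - 1463760*√46/302312393958539 ≈ 0.016837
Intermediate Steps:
o(B) = 69 (o(B) = 65 + 4 = 69)
g = -⅔ + 10*√46/9 (g = -⅔ + √(69 + 4531)/9 = -⅔ + √4600/9 = -⅔ + (10*√46)/9 = -⅔ + 10*√46/9 ≈ 6.8693)
(41396 + 23660)/((-14493 - 600)*(17411 - 17667) + g) = (41396 + 23660)/((-14493 - 600)*(17411 - 17667) + (-⅔ + 10*√46/9)) = 65056/(-15093*(-256) + (-⅔ + 10*√46/9)) = 65056/(3863808 + (-⅔ + 10*√46/9)) = 65056/(11591422/3 + 10*√46/9)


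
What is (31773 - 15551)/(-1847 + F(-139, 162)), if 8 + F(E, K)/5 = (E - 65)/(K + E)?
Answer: -373106/44421 ≈ -8.3993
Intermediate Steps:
F(E, K) = -40 + 5*(-65 + E)/(E + K) (F(E, K) = -40 + 5*((E - 65)/(K + E)) = -40 + 5*((-65 + E)/(E + K)) = -40 + 5*(-65 + E)/(E + K))
(31773 - 15551)/(-1847 + F(-139, 162)) = (31773 - 15551)/(-1847 + 5*(-65 - 8*162 - 7*(-139))/(-139 + 162)) = 16222/(-1847 + 5*(-65 - 1296 + 973)/23) = 16222/(-1847 + 5*(1/23)*(-388)) = 16222/(-1847 - 1940/23) = 16222/(-44421/23) = 16222*(-23/44421) = -373106/44421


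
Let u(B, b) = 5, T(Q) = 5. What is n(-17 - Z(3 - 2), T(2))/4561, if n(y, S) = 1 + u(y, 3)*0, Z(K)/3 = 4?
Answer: 1/4561 ≈ 0.00021925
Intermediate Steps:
Z(K) = 12 (Z(K) = 3*4 = 12)
n(y, S) = 1 (n(y, S) = 1 + 5*0 = 1 + 0 = 1)
n(-17 - Z(3 - 2), T(2))/4561 = 1/4561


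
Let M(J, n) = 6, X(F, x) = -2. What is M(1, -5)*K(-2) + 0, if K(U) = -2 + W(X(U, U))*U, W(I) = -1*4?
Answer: 36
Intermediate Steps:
W(I) = -4
K(U) = -2 - 4*U
M(1, -5)*K(-2) + 0 = 6*(-2 - 4*(-2)) + 0 = 6*(-2 + 8) + 0 = 6*6 + 0 = 36 + 0 = 36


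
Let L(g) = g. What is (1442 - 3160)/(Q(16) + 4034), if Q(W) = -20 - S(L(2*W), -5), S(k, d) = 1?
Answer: -1718/4013 ≈ -0.42811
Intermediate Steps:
Q(W) = -21 (Q(W) = -20 - 1*1 = -20 - 1 = -21)
(1442 - 3160)/(Q(16) + 4034) = (1442 - 3160)/(-21 + 4034) = -1718/4013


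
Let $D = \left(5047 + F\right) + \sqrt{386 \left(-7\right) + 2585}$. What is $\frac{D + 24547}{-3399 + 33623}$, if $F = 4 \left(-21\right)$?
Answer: $\frac{14755}{15112} + \frac{3 i \sqrt{13}}{30224} \approx 0.97638 + 0.00035788 i$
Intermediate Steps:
$F = -84$
$D = 4963 + 3 i \sqrt{13}$ ($D = \left(5047 - 84\right) + \sqrt{386 \left(-7\right) + 2585} = 4963 + \sqrt{-2702 + 2585} = 4963 + \sqrt{-117} = 4963 + 3 i \sqrt{13} \approx 4963.0 + 10.817 i$)
$\frac{D + 24547}{-3399 + 33623} = \frac{\left(4963 + 3 i \sqrt{13}\right) + 24547}{-3399 + 33623} = \frac{29510 + 3 i \sqrt{13}}{30224} = \left(29510 + 3 i \sqrt{13}\right) \frac{1}{30224} = \frac{14755}{15112} + \frac{3 i \sqrt{13}}{30224}$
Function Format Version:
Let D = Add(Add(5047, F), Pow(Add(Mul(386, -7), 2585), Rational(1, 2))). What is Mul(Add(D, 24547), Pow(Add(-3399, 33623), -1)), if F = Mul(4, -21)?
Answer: Add(Rational(14755, 15112), Mul(Rational(3, 30224), I, Pow(13, Rational(1, 2)))) ≈ Add(0.97638, Mul(0.00035788, I))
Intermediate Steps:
F = -84
D = Add(4963, Mul(3, I, Pow(13, Rational(1, 2)))) (D = Add(Add(5047, -84), Pow(Add(Mul(386, -7), 2585), Rational(1, 2))) = Add(4963, Pow(Add(-2702, 2585), Rational(1, 2))) = Add(4963, Pow(-117, Rational(1, 2))) = Add(4963, Mul(3, I, Pow(13, Rational(1, 2)))) ≈ Add(4963.0, Mul(10.817, I)))
Mul(Add(D, 24547), Pow(Add(-3399, 33623), -1)) = Mul(Add(Add(4963, Mul(3, I, Pow(13, Rational(1, 2)))), 24547), Pow(Add(-3399, 33623), -1)) = Mul(Add(29510, Mul(3, I, Pow(13, Rational(1, 2)))), Pow(30224, -1)) = Mul(Add(29510, Mul(3, I, Pow(13, Rational(1, 2)))), Rational(1, 30224)) = Add(Rational(14755, 15112), Mul(Rational(3, 30224), I, Pow(13, Rational(1, 2))))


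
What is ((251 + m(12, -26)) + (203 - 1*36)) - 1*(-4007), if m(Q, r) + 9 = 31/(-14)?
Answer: 61793/14 ≈ 4413.8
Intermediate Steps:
m(Q, r) = -157/14 (m(Q, r) = -9 + 31/(-14) = -9 + 31*(-1/14) = -9 - 31/14 = -157/14)
((251 + m(12, -26)) + (203 - 1*36)) - 1*(-4007) = ((251 - 157/14) + (203 - 1*36)) - 1*(-4007) = (3357/14 + (203 - 36)) + 4007 = (3357/14 + 167) + 4007 = 5695/14 + 4007 = 61793/14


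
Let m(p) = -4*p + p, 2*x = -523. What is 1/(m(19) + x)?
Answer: -2/637 ≈ -0.0031397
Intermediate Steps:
x = -523/2 (x = (1/2)*(-523) = -523/2 ≈ -261.50)
m(p) = -3*p
1/(m(19) + x) = 1/(-3*19 - 523/2) = 1/(-57 - 523/2) = 1/(-637/2) = -2/637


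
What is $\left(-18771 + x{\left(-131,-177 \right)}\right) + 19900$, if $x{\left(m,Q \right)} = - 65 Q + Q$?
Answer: $12457$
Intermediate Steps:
$x{\left(m,Q \right)} = - 64 Q$
$\left(-18771 + x{\left(-131,-177 \right)}\right) + 19900 = \left(-18771 - -11328\right) + 19900 = \left(-18771 + 11328\right) + 19900 = -7443 + 19900 = 12457$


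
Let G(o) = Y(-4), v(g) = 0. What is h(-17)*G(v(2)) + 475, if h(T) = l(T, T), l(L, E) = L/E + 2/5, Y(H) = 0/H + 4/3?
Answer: 7153/15 ≈ 476.87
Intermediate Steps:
Y(H) = 4/3 (Y(H) = 0 + 4*(⅓) = 0 + 4/3 = 4/3)
l(L, E) = ⅖ + L/E (l(L, E) = L/E + 2*(⅕) = L/E + ⅖ = ⅖ + L/E)
h(T) = 7/5 (h(T) = ⅖ + T/T = ⅖ + 1 = 7/5)
G(o) = 4/3
h(-17)*G(v(2)) + 475 = (7/5)*(4/3) + 475 = 28/15 + 475 = 7153/15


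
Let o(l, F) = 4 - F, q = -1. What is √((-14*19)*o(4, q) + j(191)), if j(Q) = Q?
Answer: I*√1139 ≈ 33.749*I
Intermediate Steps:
√((-14*19)*o(4, q) + j(191)) = √((-14*19)*(4 - 1*(-1)) + 191) = √(-266*(4 + 1) + 191) = √(-266*5 + 191) = √(-1330 + 191) = √(-1139) = I*√1139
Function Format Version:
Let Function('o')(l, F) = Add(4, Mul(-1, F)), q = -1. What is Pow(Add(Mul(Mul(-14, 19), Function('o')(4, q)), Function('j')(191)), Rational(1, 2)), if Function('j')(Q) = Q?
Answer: Mul(I, Pow(1139, Rational(1, 2))) ≈ Mul(33.749, I)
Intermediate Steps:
Pow(Add(Mul(Mul(-14, 19), Function('o')(4, q)), Function('j')(191)), Rational(1, 2)) = Pow(Add(Mul(Mul(-14, 19), Add(4, Mul(-1, -1))), 191), Rational(1, 2)) = Pow(Add(Mul(-266, Add(4, 1)), 191), Rational(1, 2)) = Pow(Add(Mul(-266, 5), 191), Rational(1, 2)) = Pow(Add(-1330, 191), Rational(1, 2)) = Pow(-1139, Rational(1, 2)) = Mul(I, Pow(1139, Rational(1, 2)))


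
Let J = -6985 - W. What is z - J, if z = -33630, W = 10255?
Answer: -16390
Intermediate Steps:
J = -17240 (J = -6985 - 1*10255 = -6985 - 10255 = -17240)
z - J = -33630 - 1*(-17240) = -33630 + 17240 = -16390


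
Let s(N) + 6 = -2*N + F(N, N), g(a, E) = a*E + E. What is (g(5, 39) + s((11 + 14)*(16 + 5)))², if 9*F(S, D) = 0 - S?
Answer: 6974881/9 ≈ 7.7499e+5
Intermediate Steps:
F(S, D) = -S/9 (F(S, D) = (0 - S)/9 = (-S)/9 = -S/9)
g(a, E) = E + E*a (g(a, E) = E*a + E = E + E*a)
s(N) = -6 - 19*N/9 (s(N) = -6 + (-2*N - N/9) = -6 - 19*N/9)
(g(5, 39) + s((11 + 14)*(16 + 5)))² = (39*(1 + 5) + (-6 - 19*(11 + 14)*(16 + 5)/9))² = (39*6 + (-6 - 475*21/9))² = (234 + (-6 - 19/9*525))² = (234 + (-6 - 3325/3))² = (234 - 3343/3)² = (-2641/3)² = 6974881/9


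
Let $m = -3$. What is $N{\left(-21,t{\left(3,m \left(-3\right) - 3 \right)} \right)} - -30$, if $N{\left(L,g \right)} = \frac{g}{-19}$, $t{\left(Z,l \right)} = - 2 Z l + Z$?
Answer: $\frac{603}{19} \approx 31.737$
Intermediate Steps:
$t{\left(Z,l \right)} = Z - 2 Z l$ ($t{\left(Z,l \right)} = - 2 Z l + Z = Z - 2 Z l$)
$N{\left(L,g \right)} = - \frac{g}{19}$ ($N{\left(L,g \right)} = g \left(- \frac{1}{19}\right) = - \frac{g}{19}$)
$N{\left(-21,t{\left(3,m \left(-3\right) - 3 \right)} \right)} - -30 = - \frac{3 \left(1 - 2 \left(\left(-3\right) \left(-3\right) - 3\right)\right)}{19} - -30 = - \frac{3 \left(1 - 2 \left(9 - 3\right)\right)}{19} + 30 = - \frac{3 \left(1 - 12\right)}{19} + 30 = - \frac{3 \left(-11\right)}{19} + 30 = \left(- \frac{1}{19}\right) \left(-33\right) + 30 = \frac{33}{19} + 30 = \frac{603}{19}$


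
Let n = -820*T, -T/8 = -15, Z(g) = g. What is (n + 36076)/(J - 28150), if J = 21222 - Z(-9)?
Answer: 62324/6919 ≈ 9.0077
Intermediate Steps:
T = 120 (T = -8*(-15) = 120)
J = 21231 (J = 21222 - 1*(-9) = 21222 + 9 = 21231)
n = -98400 (n = -820*120 = -98400)
(n + 36076)/(J - 28150) = (-98400 + 36076)/(21231 - 28150) = -62324/(-6919) = -62324*(-1/6919) = 62324/6919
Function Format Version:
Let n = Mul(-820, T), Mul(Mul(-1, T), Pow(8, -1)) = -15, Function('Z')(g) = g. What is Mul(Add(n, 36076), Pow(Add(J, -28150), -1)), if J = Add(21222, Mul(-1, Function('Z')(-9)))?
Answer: Rational(62324, 6919) ≈ 9.0077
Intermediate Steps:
T = 120 (T = Mul(-8, -15) = 120)
J = 21231 (J = Add(21222, Mul(-1, -9)) = Add(21222, 9) = 21231)
n = -98400 (n = Mul(-820, 120) = -98400)
Mul(Add(n, 36076), Pow(Add(J, -28150), -1)) = Mul(Add(-98400, 36076), Pow(Add(21231, -28150), -1)) = Mul(-62324, Pow(-6919, -1)) = Mul(-62324, Rational(-1, 6919)) = Rational(62324, 6919)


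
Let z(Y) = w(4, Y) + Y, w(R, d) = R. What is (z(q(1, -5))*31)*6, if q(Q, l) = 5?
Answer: 1674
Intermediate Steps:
z(Y) = 4 + Y
(z(q(1, -5))*31)*6 = ((4 + 5)*31)*6 = (9*31)*6 = 279*6 = 1674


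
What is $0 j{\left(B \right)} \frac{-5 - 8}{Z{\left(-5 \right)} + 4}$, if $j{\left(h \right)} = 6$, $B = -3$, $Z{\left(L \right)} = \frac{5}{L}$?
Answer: $0$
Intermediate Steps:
$0 j{\left(B \right)} \frac{-5 - 8}{Z{\left(-5 \right)} + 4} = 0 \cdot 6 \frac{-5 - 8}{\frac{5}{-5} + 4} = 0 \left(- \frac{13}{5 \left(- \frac{1}{5}\right) + 4}\right) = 0 \left(- \frac{13}{-1 + 4}\right) = 0 \left(- \frac{13}{3}\right) = 0$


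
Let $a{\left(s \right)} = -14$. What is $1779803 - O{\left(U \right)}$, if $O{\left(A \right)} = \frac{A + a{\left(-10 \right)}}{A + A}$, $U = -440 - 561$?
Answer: $\frac{509023513}{286} \approx 1.7798 \cdot 10^{6}$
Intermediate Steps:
$U = -1001$
$O{\left(A \right)} = \frac{-14 + A}{2 A}$ ($O{\left(A \right)} = \frac{A - 14}{A + A} = \frac{-14 + A}{2 A}$)
$1779803 - O{\left(U \right)} = 1779803 - \frac{-14 - 1001}{2 \left(-1001\right)} = 1779803 - \frac{1}{2} \left(- \frac{1}{1001}\right) \left(-1015\right) = 1779803 - \frac{145}{286} = \frac{509023513}{286}$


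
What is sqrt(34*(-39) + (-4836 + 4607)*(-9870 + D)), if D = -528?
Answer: 6*sqrt(66106) ≈ 1542.7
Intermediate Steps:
sqrt(34*(-39) + (-4836 + 4607)*(-9870 + D)) = sqrt(34*(-39) + (-4836 + 4607)*(-9870 - 528)) = sqrt(-1326 - 229*(-10398)) = sqrt(-1326 + 2381142) = sqrt(2379816) = 6*sqrt(66106)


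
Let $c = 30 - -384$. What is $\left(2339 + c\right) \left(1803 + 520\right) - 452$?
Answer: $6394767$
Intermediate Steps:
$c = 414$ ($c = 30 + 384 = 414$)
$\left(2339 + c\right) \left(1803 + 520\right) - 452 = \left(2339 + 414\right) \left(1803 + 520\right) - 452 = 2753 \cdot 2323 - 452 = 6395219 - 452 = 6394767$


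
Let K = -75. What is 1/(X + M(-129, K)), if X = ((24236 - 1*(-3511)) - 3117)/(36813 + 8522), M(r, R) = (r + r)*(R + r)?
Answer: 9067/477219270 ≈ 1.9000e-5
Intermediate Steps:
M(r, R) = 2*r*(R + r) (M(r, R) = (2*r)*(R + r) = 2*r*(R + r))
X = 4926/9067 (X = ((24236 + 3511) - 3117)/45335 = (27747 - 3117)*(1/45335) = 24630*(1/45335) = 4926/9067 ≈ 0.54329)
1/(X + M(-129, K)) = 1/(4926/9067 + 2*(-129)*(-75 - 129)) = 1/(4926/9067 + 2*(-129)*(-204)) = 1/(4926/9067 + 52632) = 1/(477219270/9067) = 9067/477219270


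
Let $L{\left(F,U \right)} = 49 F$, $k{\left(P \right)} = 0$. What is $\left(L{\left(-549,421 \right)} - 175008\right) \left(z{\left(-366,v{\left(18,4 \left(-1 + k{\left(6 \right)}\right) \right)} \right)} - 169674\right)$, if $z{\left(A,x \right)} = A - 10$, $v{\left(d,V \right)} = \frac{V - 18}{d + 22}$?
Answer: $34334625450$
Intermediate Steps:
$v{\left(d,V \right)} = \frac{-18 + V}{22 + d}$
$z{\left(A,x \right)} = -10 + A$
$\left(L{\left(-549,421 \right)} - 175008\right) \left(z{\left(-366,v{\left(18,4 \left(-1 + k{\left(6 \right)}\right) \right)} \right)} - 169674\right) = \left(49 \left(-549\right) - 175008\right) \left(\left(-10 - 366\right) - 169674\right) = \left(-26901 - 175008\right) \left(-376 - 169674\right) = \left(-201909\right) \left(-170050\right) = 34334625450$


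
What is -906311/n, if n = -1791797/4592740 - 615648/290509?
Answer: 1209229414268709260/3348044350193 ≈ 3.6118e+5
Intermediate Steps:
n = -3348044350193/1334232304660 (n = -1791797*1/4592740 - 615648*1/290509 = -1791797/4592740 - 615648/290509 = -3348044350193/1334232304660 ≈ -2.5093)
-906311/n = -906311/(-3348044350193/1334232304660) = -906311*(-1334232304660/3348044350193) = 1209229414268709260/3348044350193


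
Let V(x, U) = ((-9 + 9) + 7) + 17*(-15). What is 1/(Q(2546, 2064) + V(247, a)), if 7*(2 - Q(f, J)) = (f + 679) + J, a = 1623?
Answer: -7/7011 ≈ -0.00099843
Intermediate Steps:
Q(f, J) = -95 - J/7 - f/7 (Q(f, J) = 2 - ((f + 679) + J)/7 = 2 - ((679 + f) + J)/7 = 2 - (679 + J + f)/7 = 2 + (-97 - J/7 - f/7) = -95 - J/7 - f/7)
V(x, U) = -248 (V(x, U) = (0 + 7) - 255 = 7 - 255 = -248)
1/(Q(2546, 2064) + V(247, a)) = 1/((-95 - ⅐*2064 - ⅐*2546) - 248) = 1/((-95 - 2064/7 - 2546/7) - 248) = 1/(-5275/7 - 248) = 1/(-7011/7) = -7/7011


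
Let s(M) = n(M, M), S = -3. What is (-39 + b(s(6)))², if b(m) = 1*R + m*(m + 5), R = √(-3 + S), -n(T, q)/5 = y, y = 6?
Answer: (711 + I*√6)² ≈ 5.0552e+5 + 3483.0*I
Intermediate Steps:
n(T, q) = -30 (n(T, q) = -5*6 = -30)
R = I*√6 (R = √(-3 - 3) = √(-6) = I*√6 ≈ 2.4495*I)
s(M) = -30
b(m) = I*√6 + m*(5 + m) (b(m) = 1*(I*√6) + m*(m + 5) = I*√6 + m*(5 + m))
(-39 + b(s(6)))² = (-39 + ((-30)² + 5*(-30) + I*√6))² = (-39 + (900 - 150 + I*√6))² = (-39 + (750 + I*√6))² = (711 + I*√6)²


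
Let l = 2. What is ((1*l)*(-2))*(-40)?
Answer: 160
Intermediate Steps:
((1*l)*(-2))*(-40) = ((1*2)*(-2))*(-40) = (2*(-2))*(-40) = -4*(-40) = 160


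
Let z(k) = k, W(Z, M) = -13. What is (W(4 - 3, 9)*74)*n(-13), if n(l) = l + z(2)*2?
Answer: 8658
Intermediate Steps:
n(l) = 4 + l (n(l) = l + 2*2 = l + 4 = 4 + l)
(W(4 - 3, 9)*74)*n(-13) = (-13*74)*(4 - 13) = -962*(-9) = 8658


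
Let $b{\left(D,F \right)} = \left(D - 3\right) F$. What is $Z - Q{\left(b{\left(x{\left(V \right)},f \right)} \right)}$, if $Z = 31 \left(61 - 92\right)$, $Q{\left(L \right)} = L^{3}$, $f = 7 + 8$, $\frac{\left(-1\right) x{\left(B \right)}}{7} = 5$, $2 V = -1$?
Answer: $185192039$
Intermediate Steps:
$V = - \frac{1}{2}$ ($V = \frac{1}{2} \left(-1\right) = - \frac{1}{2} \approx -0.5$)
$x{\left(B \right)} = -35$ ($x{\left(B \right)} = \left(-7\right) 5 = -35$)
$f = 15$
$b{\left(D,F \right)} = F \left(-3 + D\right)$ ($b{\left(D,F \right)} = \left(-3 + D\right) F = F \left(-3 + D\right)$)
$Z = -961$ ($Z = 31 \left(-31\right) = -961$)
$Z - Q{\left(b{\left(x{\left(V \right)},f \right)} \right)} = -961 - \left(15 \left(-3 - 35\right)\right)^{3} = -961 - \left(15 \left(-38\right)\right)^{3} = -961 - \left(-570\right)^{3} = -961 - -185193000 = -961 + 185193000 = 185192039$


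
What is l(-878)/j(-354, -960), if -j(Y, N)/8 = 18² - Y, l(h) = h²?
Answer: -192721/1356 ≈ -142.12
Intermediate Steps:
j(Y, N) = -2592 + 8*Y (j(Y, N) = -8*(18² - Y) = -8*(324 - Y) = -2592 + 8*Y)
l(-878)/j(-354, -960) = (-878)²/(-2592 + 8*(-354)) = 770884/(-2592 - 2832) = 770884/(-5424) = 770884*(-1/5424) = -192721/1356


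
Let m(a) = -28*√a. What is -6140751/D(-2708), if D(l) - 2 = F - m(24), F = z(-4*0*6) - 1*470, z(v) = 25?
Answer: 2720352693/177433 + 343882056*√6/177433 ≈ 20079.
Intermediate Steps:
F = -445 (F = 25 - 1*470 = 25 - 470 = -445)
D(l) = -443 + 56*√6 (D(l) = 2 + (-445 - (-28)*√24) = 2 + (-445 - (-28)*2*√6) = 2 + (-445 - (-56)*√6) = 2 + (-445 + 56*√6) = -443 + 56*√6)
-6140751/D(-2708) = -6140751/(-443 + 56*√6)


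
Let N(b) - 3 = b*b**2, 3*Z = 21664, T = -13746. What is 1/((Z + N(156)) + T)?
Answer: 3/11369683 ≈ 2.6386e-7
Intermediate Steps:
Z = 21664/3 (Z = (1/3)*21664 = 21664/3 ≈ 7221.3)
N(b) = 3 + b**3 (N(b) = 3 + b*b**2 = 3 + b**3)
1/((Z + N(156)) + T) = 1/((21664/3 + (3 + 156**3)) - 13746) = 1/((21664/3 + (3 + 3796416)) - 13746) = 1/((21664/3 + 3796419) - 13746) = 1/(11410921/3 - 13746) = 1/(11369683/3) = 3/11369683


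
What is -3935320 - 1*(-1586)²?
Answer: -6450716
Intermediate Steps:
-3935320 - 1*(-1586)² = -3935320 - 1*2515396 = -3935320 - 2515396 = -6450716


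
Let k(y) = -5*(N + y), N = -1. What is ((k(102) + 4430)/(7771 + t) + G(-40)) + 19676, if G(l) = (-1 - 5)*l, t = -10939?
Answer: 63089963/3168 ≈ 19915.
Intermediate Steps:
G(l) = -6*l
k(y) = 5 - 5*y (k(y) = -5*(-1 + y) = 5 - 5*y)
((k(102) + 4430)/(7771 + t) + G(-40)) + 19676 = (((5 - 5*102) + 4430)/(7771 - 10939) - 6*(-40)) + 19676 = (((5 - 510) + 4430)/(-3168) + 240) + 19676 = ((-505 + 4430)*(-1/3168) + 240) + 19676 = (3925*(-1/3168) + 240) + 19676 = (-3925/3168 + 240) + 19676 = 756395/3168 + 19676 = 63089963/3168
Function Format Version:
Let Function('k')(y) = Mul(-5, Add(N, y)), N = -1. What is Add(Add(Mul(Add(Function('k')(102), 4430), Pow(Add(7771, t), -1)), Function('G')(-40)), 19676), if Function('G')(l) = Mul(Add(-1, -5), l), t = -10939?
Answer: Rational(63089963, 3168) ≈ 19915.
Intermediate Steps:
Function('G')(l) = Mul(-6, l)
Function('k')(y) = Add(5, Mul(-5, y)) (Function('k')(y) = Mul(-5, Add(-1, y)) = Add(5, Mul(-5, y)))
Add(Add(Mul(Add(Function('k')(102), 4430), Pow(Add(7771, t), -1)), Function('G')(-40)), 19676) = Add(Add(Mul(Add(Add(5, Mul(-5, 102)), 4430), Pow(Add(7771, -10939), -1)), Mul(-6, -40)), 19676) = Add(Add(Mul(Add(Add(5, -510), 4430), Pow(-3168, -1)), 240), 19676) = Add(Add(Mul(Add(-505, 4430), Rational(-1, 3168)), 240), 19676) = Add(Add(Mul(3925, Rational(-1, 3168)), 240), 19676) = Add(Add(Rational(-3925, 3168), 240), 19676) = Add(Rational(756395, 3168), 19676) = Rational(63089963, 3168)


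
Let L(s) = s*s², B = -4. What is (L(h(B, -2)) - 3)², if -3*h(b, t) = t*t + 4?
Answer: 351649/729 ≈ 482.37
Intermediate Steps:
h(b, t) = -4/3 - t²/3 (h(b, t) = -(t*t + 4)/3 = -(t² + 4)/3 = -(4 + t²)/3 = -4/3 - t²/3)
L(s) = s³
(L(h(B, -2)) - 3)² = ((-4/3 - ⅓*(-2)²)³ - 3)² = ((-4/3 - ⅓*4)³ - 3)² = ((-4/3 - 4/3)³ - 3)² = ((-8/3)³ - 3)² = (-512/27 - 3)² = (-593/27)² = 351649/729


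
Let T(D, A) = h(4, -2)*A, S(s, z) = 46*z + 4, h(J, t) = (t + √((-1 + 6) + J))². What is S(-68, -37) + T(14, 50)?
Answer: -1648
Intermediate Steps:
h(J, t) = (t + √(5 + J))²
S(s, z) = 4 + 46*z
T(D, A) = A (T(D, A) = (-2 + √(5 + 4))²*A = (-2 + √9)²*A = (-2 + 3)²*A = 1²*A = 1*A = A)
S(-68, -37) + T(14, 50) = (4 + 46*(-37)) + 50 = (4 - 1702) + 50 = -1698 + 50 = -1648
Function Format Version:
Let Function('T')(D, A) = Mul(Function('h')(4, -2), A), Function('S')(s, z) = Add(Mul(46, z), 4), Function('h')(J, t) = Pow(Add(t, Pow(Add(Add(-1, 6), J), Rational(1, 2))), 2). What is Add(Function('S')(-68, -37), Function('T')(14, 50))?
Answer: -1648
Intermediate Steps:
Function('h')(J, t) = Pow(Add(t, Pow(Add(5, J), Rational(1, 2))), 2)
Function('S')(s, z) = Add(4, Mul(46, z))
Function('T')(D, A) = A (Function('T')(D, A) = Mul(Pow(Add(-2, Pow(Add(5, 4), Rational(1, 2))), 2), A) = Mul(Pow(Add(-2, Pow(9, Rational(1, 2))), 2), A) = Mul(Pow(Add(-2, 3), 2), A) = Mul(Pow(1, 2), A) = Mul(1, A) = A)
Add(Function('S')(-68, -37), Function('T')(14, 50)) = Add(Add(4, Mul(46, -37)), 50) = Add(Add(4, -1702), 50) = Add(-1698, 50) = -1648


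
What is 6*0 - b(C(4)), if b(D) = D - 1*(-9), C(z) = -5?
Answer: -4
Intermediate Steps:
b(D) = 9 + D (b(D) = D + 9 = 9 + D)
6*0 - b(C(4)) = 6*0 - (9 - 5) = 0 - 1*4 = 0 - 4 = -4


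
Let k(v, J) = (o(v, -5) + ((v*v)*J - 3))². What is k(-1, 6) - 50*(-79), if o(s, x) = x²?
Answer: 4734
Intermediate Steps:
k(v, J) = (22 + J*v²)² (k(v, J) = ((-5)² + ((v*v)*J - 3))² = (25 + (v²*J - 3))² = (25 + (J*v² - 3))² = (25 + (-3 + J*v²))² = (22 + J*v²)²)
k(-1, 6) - 50*(-79) = (22 + 6*(-1)²)² - 50*(-79) = (22 + 6*1)² + 3950 = (22 + 6)² + 3950 = 28² + 3950 = 784 + 3950 = 4734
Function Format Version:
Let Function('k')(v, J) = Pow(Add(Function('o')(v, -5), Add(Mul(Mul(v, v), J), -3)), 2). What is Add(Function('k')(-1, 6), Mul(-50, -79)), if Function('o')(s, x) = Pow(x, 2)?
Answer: 4734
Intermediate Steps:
Function('k')(v, J) = Pow(Add(22, Mul(J, Pow(v, 2))), 2) (Function('k')(v, J) = Pow(Add(Pow(-5, 2), Add(Mul(Mul(v, v), J), -3)), 2) = Pow(Add(25, Add(Mul(Pow(v, 2), J), -3)), 2) = Pow(Add(25, Add(Mul(J, Pow(v, 2)), -3)), 2) = Pow(Add(25, Add(-3, Mul(J, Pow(v, 2)))), 2) = Pow(Add(22, Mul(J, Pow(v, 2))), 2))
Add(Function('k')(-1, 6), Mul(-50, -79)) = Add(Pow(Add(22, Mul(6, Pow(-1, 2))), 2), Mul(-50, -79)) = Add(Pow(Add(22, Mul(6, 1)), 2), 3950) = Add(Pow(Add(22, 6), 2), 3950) = Add(Pow(28, 2), 3950) = Add(784, 3950) = 4734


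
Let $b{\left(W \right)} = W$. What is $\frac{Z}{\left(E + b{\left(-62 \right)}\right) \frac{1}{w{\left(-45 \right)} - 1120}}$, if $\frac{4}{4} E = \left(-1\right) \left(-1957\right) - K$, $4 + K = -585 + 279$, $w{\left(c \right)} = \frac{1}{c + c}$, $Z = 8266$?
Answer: $- \frac{416610533}{99225} \approx -4198.6$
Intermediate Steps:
$w{\left(c \right)} = \frac{1}{2 c}$
$K = -310$ ($K = -4 + \left(-585 + 279\right) = -4 - 306 = -310$)
$E = 2267$ ($E = \left(-1\right) \left(-1957\right) - -310 = 1957 + 310 = 2267$)
$\frac{Z}{\left(E + b{\left(-62 \right)}\right) \frac{1}{w{\left(-45 \right)} - 1120}} = \frac{8266}{\left(2267 - 62\right) \frac{1}{\frac{1}{2 \left(-45\right)} - 1120}} = \frac{8266}{2205 \frac{1}{\frac{1}{2} \left(- \frac{1}{45}\right) - 1120}} = \frac{8266}{2205 \frac{1}{- \frac{1}{90} - 1120}} = \frac{8266}{2205 \frac{1}{- \frac{100801}{90}}} = \frac{8266}{2205 \left(- \frac{90}{100801}\right)} = \frac{8266}{- \frac{198450}{100801}} = 8266 \left(- \frac{100801}{198450}\right) = - \frac{416610533}{99225}$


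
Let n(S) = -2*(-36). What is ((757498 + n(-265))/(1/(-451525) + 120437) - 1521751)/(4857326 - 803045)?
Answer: -1253832709647639/3340501267451684 ≈ -0.37534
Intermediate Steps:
n(S) = 72
((757498 + n(-265))/(1/(-451525) + 120437) - 1521751)/(4857326 - 803045) = ((757498 + 72)/(1/(-451525) + 120437) - 1521751)/(4857326 - 803045) = (757570/(-1/451525 + 120437) - 1521751)/4054281 = (757570/(54380316424/451525) - 1521751)*(1/4054281) = (757570*(451525/54380316424) - 1521751)*(1/4054281) = (171030897125/27190158212 - 1521751)*(1/4054281) = -41376479418372087/27190158212*1/4054281 = -1253832709647639/3340501267451684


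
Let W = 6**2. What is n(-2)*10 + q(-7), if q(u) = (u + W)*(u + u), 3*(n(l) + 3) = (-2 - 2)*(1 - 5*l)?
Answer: -1748/3 ≈ -582.67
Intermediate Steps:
W = 36
n(l) = -13/3 + 20*l/3 (n(l) = -3 + ((-2 - 2)*(1 - 5*l))/3 = -3 + (-4*(1 - 5*l))/3 = -3 + (-4 + 20*l)/3 = -3 + (-4/3 + 20*l/3) = -13/3 + 20*l/3)
q(u) = 2*u*(36 + u) (q(u) = (u + 36)*(u + u) = (36 + u)*(2*u) = 2*u*(36 + u))
n(-2)*10 + q(-7) = (-13/3 + (20/3)*(-2))*10 + 2*(-7)*(36 - 7) = (-13/3 - 40/3)*10 + 2*(-7)*29 = -53/3*10 - 406 = -530/3 - 406 = -1748/3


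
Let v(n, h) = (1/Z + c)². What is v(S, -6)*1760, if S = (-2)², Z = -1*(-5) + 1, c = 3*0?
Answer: 440/9 ≈ 48.889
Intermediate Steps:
c = 0
Z = 6 (Z = 5 + 1 = 6)
S = 4
v(n, h) = 1/36 (v(n, h) = (1/6 + 0)² = (⅙ + 0)² = (⅙)² = 1/36)
v(S, -6)*1760 = (1/36)*1760 = 440/9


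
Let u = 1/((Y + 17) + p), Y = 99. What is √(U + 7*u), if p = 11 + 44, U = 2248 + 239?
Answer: 2*√2020099/57 ≈ 49.870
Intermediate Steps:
U = 2487
p = 55
u = 1/171 (u = 1/((99 + 17) + 55) = 1/(116 + 55) = 1/171 ≈ 0.0058480)
√(U + 7*u) = √(2487 + 7*(1/171)) = √(2487 + 7/171) = √(425284/171) = 2*√2020099/57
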